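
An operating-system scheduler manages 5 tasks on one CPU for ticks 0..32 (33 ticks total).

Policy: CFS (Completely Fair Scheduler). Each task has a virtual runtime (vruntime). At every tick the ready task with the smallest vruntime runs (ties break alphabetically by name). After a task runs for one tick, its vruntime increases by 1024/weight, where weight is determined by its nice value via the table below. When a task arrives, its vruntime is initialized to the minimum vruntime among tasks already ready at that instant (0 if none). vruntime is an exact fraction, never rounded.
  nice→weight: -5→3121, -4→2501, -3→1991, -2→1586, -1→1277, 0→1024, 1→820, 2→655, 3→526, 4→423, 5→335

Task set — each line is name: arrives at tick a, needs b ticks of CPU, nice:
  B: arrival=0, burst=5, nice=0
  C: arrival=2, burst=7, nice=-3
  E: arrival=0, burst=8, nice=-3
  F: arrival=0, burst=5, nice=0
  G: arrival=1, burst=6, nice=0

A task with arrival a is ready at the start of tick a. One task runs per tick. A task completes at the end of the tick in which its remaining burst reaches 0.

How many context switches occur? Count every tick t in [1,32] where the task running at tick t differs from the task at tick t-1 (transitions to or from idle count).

context switches = 29

t=0: vr[B=0 E=0 F=0] → run B
t=1: vr[B=1 E=0 F=0 G=0] → run E
t=2: vr[B=1 C=0 E=1024/1991 F=0 G=0] → run C
t=3: vr[B=1 C=1024/1991 E=1024/1991 F=0 G=0] → run F
t=4: vr[B=1 C=1024/1991 E=1024/1991 F=1 G=0] → run G
t=5: vr[B=1 C=1024/1991 E=1024/1991 F=1 G=1] → run C
t=6: vr[B=1 C=2048/1991 E=1024/1991 F=1 G=1] → run E
t=7: vr[B=1 C=2048/1991 E=2048/1991 F=1 G=1] → run B
t=8: vr[B=2 C=2048/1991 E=2048/1991 F=1 G=1] → run F
t=9: vr[B=2 C=2048/1991 E=2048/1991 F=2 G=1] → run G
t=10: vr[B=2 C=2048/1991 E=2048/1991 F=2 G=2] → run C
t=11: vr[B=2 C=3072/1991 E=2048/1991 F=2 G=2] → run E
t=12: vr[B=2 C=3072/1991 E=3072/1991 F=2 G=2] → run C
t=13: vr[B=2 C=4096/1991 E=3072/1991 F=2 G=2] → run E
t=14: vr[B=2 C=4096/1991 E=4096/1991 F=2 G=2] → run B
t=15: vr[B=3 C=4096/1991 E=4096/1991 F=2 G=2] → run F
t=16: vr[B=3 C=4096/1991 E=4096/1991 F=3 G=2] → run G
t=17: vr[B=3 C=4096/1991 E=4096/1991 F=3 G=3] → run C
t=18: vr[B=3 C=5120/1991 E=4096/1991 F=3 G=3] → run E
t=19: vr[B=3 C=5120/1991 E=5120/1991 F=3 G=3] → run C
t=20: vr[B=3 C=6144/1991 E=5120/1991 F=3 G=3] → run E
t=21: vr[B=3 C=6144/1991 E=6144/1991 F=3 G=3] → run B
t=22: vr[B=4 C=6144/1991 E=6144/1991 F=3 G=3] → run F
t=23: vr[B=4 C=6144/1991 E=6144/1991 F=4 G=3] → run G
t=24: vr[B=4 C=6144/1991 E=6144/1991 F=4 G=4] → run C
t=25: vr[B=4 E=6144/1991 F=4 G=4] → run E
t=26: vr[B=4 E=7168/1991 F=4 G=4] → run E
t=27: vr[B=4 F=4 G=4] → run B
t=28: vr[F=4 G=4] → run F
t=29: vr[G=4] → run G
t=30: vr[G=5] → run G
t=31: (idle)
t=32: (idle)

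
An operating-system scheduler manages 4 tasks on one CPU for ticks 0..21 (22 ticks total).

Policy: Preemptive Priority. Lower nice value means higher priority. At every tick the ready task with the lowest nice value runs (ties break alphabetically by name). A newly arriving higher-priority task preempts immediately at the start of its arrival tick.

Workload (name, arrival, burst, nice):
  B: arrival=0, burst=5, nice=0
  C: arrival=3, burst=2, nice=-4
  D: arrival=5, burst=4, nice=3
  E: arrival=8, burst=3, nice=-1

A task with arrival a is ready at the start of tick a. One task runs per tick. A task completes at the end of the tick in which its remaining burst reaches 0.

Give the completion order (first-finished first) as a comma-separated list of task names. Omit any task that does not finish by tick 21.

t=0: ready={B} → run B
t=1: ready={B} → run B
t=2: ready={B} → run B
t=3: ready={B,C} → run C
t=4: ready={B,C} → run C
t=5: ready={B,D} → run B
t=6: ready={B,D} → run B
t=7: ready={D} → run D
t=8: ready={D,E} → run E
t=9: ready={D,E} → run E
t=10: ready={D,E} → run E
t=11: ready={D} → run D
t=12: ready={D} → run D
t=13: ready={D} → run D
t=14: (idle)
t=15: (idle)
t=16: (idle)
t=17: (idle)
t=18: (idle)
t=19: (idle)
t=20: (idle)
t=21: (idle)

completion order = C, B, E, D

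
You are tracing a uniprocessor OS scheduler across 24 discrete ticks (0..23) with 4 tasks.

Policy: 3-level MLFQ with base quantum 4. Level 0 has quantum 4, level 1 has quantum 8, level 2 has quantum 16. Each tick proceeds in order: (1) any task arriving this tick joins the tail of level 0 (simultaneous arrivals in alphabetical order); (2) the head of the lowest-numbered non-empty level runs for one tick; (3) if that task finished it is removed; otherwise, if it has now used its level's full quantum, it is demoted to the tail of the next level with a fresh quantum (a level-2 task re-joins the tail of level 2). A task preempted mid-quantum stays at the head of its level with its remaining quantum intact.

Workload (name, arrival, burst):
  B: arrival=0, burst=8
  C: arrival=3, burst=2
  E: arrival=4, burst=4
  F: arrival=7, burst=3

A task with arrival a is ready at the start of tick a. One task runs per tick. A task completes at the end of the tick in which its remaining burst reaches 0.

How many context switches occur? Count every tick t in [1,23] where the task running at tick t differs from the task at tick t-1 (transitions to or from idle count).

context switches = 5

t=0: L0/L1/L2 = B/-/- → run B
t=1: L0/L1/L2 = B/-/- → run B
t=2: L0/L1/L2 = B/-/- → run B
t=3: L0/L1/L2 = BC/-/- → run B
t=4: L0/L1/L2 = CE/B/- → run C
t=5: L0/L1/L2 = CE/B/- → run C
t=6: L0/L1/L2 = E/B/- → run E
t=7: L0/L1/L2 = EF/B/- → run E
t=8: L0/L1/L2 = EF/B/- → run E
t=9: L0/L1/L2 = EF/B/- → run E
t=10: L0/L1/L2 = F/B/- → run F
t=11: L0/L1/L2 = F/B/- → run F
t=12: L0/L1/L2 = F/B/- → run F
t=13: L0/L1/L2 = -/B/- → run B
t=14: L0/L1/L2 = -/B/- → run B
t=15: L0/L1/L2 = -/B/- → run B
t=16: L0/L1/L2 = -/B/- → run B
t=17: (idle)
t=18: (idle)
t=19: (idle)
t=20: (idle)
t=21: (idle)
t=22: (idle)
t=23: (idle)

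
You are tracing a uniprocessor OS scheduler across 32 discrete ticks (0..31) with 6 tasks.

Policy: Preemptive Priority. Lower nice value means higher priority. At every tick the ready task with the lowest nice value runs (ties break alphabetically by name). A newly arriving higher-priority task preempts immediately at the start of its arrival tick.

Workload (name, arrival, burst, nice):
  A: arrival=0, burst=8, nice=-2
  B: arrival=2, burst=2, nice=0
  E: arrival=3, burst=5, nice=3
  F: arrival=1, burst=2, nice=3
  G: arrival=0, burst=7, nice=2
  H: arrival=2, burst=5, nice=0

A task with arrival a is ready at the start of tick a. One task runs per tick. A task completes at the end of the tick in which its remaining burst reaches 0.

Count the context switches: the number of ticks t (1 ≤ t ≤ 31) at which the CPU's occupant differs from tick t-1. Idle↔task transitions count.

context switches = 6

t=0: ready={A,G} → run A
t=1: ready={A,F,G} → run A
t=2: ready={A,B,F,G,H} → run A
t=3: ready={A,B,E,F,G,H} → run A
t=4: ready={A,B,E,F,G,H} → run A
t=5: ready={A,B,E,F,G,H} → run A
t=6: ready={A,B,E,F,G,H} → run A
t=7: ready={A,B,E,F,G,H} → run A
t=8: ready={B,E,F,G,H} → run B
t=9: ready={B,E,F,G,H} → run B
t=10: ready={E,F,G,H} → run H
t=11: ready={E,F,G,H} → run H
t=12: ready={E,F,G,H} → run H
t=13: ready={E,F,G,H} → run H
t=14: ready={E,F,G,H} → run H
t=15: ready={E,F,G} → run G
t=16: ready={E,F,G} → run G
t=17: ready={E,F,G} → run G
t=18: ready={E,F,G} → run G
t=19: ready={E,F,G} → run G
t=20: ready={E,F,G} → run G
t=21: ready={E,F,G} → run G
t=22: ready={E,F} → run E
t=23: ready={E,F} → run E
t=24: ready={E,F} → run E
t=25: ready={E,F} → run E
t=26: ready={E,F} → run E
t=27: ready={F} → run F
t=28: ready={F} → run F
t=29: (idle)
t=30: (idle)
t=31: (idle)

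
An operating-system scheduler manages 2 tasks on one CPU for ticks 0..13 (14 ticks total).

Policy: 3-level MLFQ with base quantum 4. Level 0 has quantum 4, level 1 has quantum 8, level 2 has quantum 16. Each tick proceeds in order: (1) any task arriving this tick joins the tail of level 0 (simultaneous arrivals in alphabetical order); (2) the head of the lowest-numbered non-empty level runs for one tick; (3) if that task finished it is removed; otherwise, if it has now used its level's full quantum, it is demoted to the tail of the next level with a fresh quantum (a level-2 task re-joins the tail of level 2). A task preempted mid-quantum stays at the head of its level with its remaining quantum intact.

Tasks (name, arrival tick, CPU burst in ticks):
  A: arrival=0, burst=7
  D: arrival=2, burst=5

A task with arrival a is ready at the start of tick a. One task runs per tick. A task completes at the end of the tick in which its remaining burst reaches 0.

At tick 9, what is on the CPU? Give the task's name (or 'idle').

t=0: L0/L1/L2 = A/-/- → run A
t=1: L0/L1/L2 = A/-/- → run A
t=2: L0/L1/L2 = AD/-/- → run A
t=3: L0/L1/L2 = AD/-/- → run A
t=4: L0/L1/L2 = D/A/- → run D
t=5: L0/L1/L2 = D/A/- → run D
t=6: L0/L1/L2 = D/A/- → run D
t=7: L0/L1/L2 = D/A/- → run D
t=8: L0/L1/L2 = -/AD/- → run A
t=9: L0/L1/L2 = -/AD/- → run A
t=10: L0/L1/L2 = -/AD/- → run A
t=11: L0/L1/L2 = -/D/- → run D
t=12: (idle)
t=13: (idle)

running at tick 9 = A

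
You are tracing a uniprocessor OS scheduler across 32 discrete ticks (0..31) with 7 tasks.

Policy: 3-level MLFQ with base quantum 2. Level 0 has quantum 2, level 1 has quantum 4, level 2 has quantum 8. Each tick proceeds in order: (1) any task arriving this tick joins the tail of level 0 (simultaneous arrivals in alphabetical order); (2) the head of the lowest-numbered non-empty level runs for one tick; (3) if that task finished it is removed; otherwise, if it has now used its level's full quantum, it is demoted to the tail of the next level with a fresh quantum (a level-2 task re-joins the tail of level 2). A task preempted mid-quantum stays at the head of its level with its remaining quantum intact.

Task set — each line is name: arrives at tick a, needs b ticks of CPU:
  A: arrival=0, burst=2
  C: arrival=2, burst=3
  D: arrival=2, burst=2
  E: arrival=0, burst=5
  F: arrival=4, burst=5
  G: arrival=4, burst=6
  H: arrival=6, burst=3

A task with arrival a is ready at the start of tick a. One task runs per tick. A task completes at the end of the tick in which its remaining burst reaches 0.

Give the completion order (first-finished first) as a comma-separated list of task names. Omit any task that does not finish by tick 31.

t=0: L0/L1/L2 = AE/-/- → run A
t=1: L0/L1/L2 = AE/-/- → run A
t=2: L0/L1/L2 = ECD/-/- → run E
t=3: L0/L1/L2 = ECD/-/- → run E
t=4: L0/L1/L2 = CDFG/E/- → run C
t=5: L0/L1/L2 = CDFG/E/- → run C
t=6: L0/L1/L2 = DFGH/EC/- → run D
t=7: L0/L1/L2 = DFGH/EC/- → run D
t=8: L0/L1/L2 = FGH/EC/- → run F
t=9: L0/L1/L2 = FGH/EC/- → run F
t=10: L0/L1/L2 = GH/ECF/- → run G
t=11: L0/L1/L2 = GH/ECF/- → run G
t=12: L0/L1/L2 = H/ECFG/- → run H
t=13: L0/L1/L2 = H/ECFG/- → run H
t=14: L0/L1/L2 = -/ECFGH/- → run E
t=15: L0/L1/L2 = -/ECFGH/- → run E
t=16: L0/L1/L2 = -/ECFGH/- → run E
t=17: L0/L1/L2 = -/CFGH/- → run C
t=18: L0/L1/L2 = -/FGH/- → run F
t=19: L0/L1/L2 = -/FGH/- → run F
t=20: L0/L1/L2 = -/FGH/- → run F
t=21: L0/L1/L2 = -/GH/- → run G
t=22: L0/L1/L2 = -/GH/- → run G
t=23: L0/L1/L2 = -/GH/- → run G
t=24: L0/L1/L2 = -/GH/- → run G
t=25: L0/L1/L2 = -/H/- → run H
t=26: (idle)
t=27: (idle)
t=28: (idle)
t=29: (idle)
t=30: (idle)
t=31: (idle)

completion order = A, D, E, C, F, G, H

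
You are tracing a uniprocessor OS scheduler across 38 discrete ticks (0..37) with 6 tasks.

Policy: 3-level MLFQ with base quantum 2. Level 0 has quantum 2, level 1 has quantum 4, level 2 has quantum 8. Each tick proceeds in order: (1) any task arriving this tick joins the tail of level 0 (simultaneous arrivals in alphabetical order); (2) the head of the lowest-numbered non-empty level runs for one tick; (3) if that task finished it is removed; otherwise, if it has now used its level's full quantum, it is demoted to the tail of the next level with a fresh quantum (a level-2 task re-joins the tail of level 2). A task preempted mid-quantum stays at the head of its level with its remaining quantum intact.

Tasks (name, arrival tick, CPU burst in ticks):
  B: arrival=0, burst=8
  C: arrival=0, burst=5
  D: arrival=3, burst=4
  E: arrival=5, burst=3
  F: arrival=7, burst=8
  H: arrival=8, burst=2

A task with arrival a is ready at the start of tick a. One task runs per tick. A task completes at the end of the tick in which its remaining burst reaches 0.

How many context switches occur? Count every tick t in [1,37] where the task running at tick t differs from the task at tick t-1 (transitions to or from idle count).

context switches = 13

t=0: L0/L1/L2 = BC/-/- → run B
t=1: L0/L1/L2 = BC/-/- → run B
t=2: L0/L1/L2 = C/B/- → run C
t=3: L0/L1/L2 = CD/B/- → run C
t=4: L0/L1/L2 = D/BC/- → run D
t=5: L0/L1/L2 = DE/BC/- → run D
t=6: L0/L1/L2 = E/BCD/- → run E
t=7: L0/L1/L2 = EF/BCD/- → run E
t=8: L0/L1/L2 = FH/BCDE/- → run F
t=9: L0/L1/L2 = FH/BCDE/- → run F
t=10: L0/L1/L2 = H/BCDEF/- → run H
t=11: L0/L1/L2 = H/BCDEF/- → run H
t=12: L0/L1/L2 = -/BCDEF/- → run B
t=13: L0/L1/L2 = -/BCDEF/- → run B
t=14: L0/L1/L2 = -/BCDEF/- → run B
t=15: L0/L1/L2 = -/BCDEF/- → run B
t=16: L0/L1/L2 = -/CDEF/B → run C
t=17: L0/L1/L2 = -/CDEF/B → run C
t=18: L0/L1/L2 = -/CDEF/B → run C
t=19: L0/L1/L2 = -/DEF/B → run D
t=20: L0/L1/L2 = -/DEF/B → run D
t=21: L0/L1/L2 = -/EF/B → run E
t=22: L0/L1/L2 = -/F/B → run F
t=23: L0/L1/L2 = -/F/B → run F
t=24: L0/L1/L2 = -/F/B → run F
t=25: L0/L1/L2 = -/F/B → run F
t=26: L0/L1/L2 = -/-/BF → run B
t=27: L0/L1/L2 = -/-/BF → run B
t=28: L0/L1/L2 = -/-/F → run F
t=29: L0/L1/L2 = -/-/F → run F
t=30: (idle)
t=31: (idle)
t=32: (idle)
t=33: (idle)
t=34: (idle)
t=35: (idle)
t=36: (idle)
t=37: (idle)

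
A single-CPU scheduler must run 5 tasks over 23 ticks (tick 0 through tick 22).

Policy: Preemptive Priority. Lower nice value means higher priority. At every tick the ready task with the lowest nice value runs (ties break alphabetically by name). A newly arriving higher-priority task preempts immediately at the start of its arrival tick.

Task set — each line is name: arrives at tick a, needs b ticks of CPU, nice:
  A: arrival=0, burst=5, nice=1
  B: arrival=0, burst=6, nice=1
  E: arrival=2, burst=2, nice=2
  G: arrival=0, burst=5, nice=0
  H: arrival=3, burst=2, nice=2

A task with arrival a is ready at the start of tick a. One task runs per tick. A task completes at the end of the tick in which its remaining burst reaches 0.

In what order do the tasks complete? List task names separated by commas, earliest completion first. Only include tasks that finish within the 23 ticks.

t=0: ready={A,B,G} → run G
t=1: ready={A,B,G} → run G
t=2: ready={A,B,E,G} → run G
t=3: ready={A,B,E,G,H} → run G
t=4: ready={A,B,E,G,H} → run G
t=5: ready={A,B,E,H} → run A
t=6: ready={A,B,E,H} → run A
t=7: ready={A,B,E,H} → run A
t=8: ready={A,B,E,H} → run A
t=9: ready={A,B,E,H} → run A
t=10: ready={B,E,H} → run B
t=11: ready={B,E,H} → run B
t=12: ready={B,E,H} → run B
t=13: ready={B,E,H} → run B
t=14: ready={B,E,H} → run B
t=15: ready={B,E,H} → run B
t=16: ready={E,H} → run E
t=17: ready={E,H} → run E
t=18: ready={H} → run H
t=19: ready={H} → run H
t=20: (idle)
t=21: (idle)
t=22: (idle)

completion order = G, A, B, E, H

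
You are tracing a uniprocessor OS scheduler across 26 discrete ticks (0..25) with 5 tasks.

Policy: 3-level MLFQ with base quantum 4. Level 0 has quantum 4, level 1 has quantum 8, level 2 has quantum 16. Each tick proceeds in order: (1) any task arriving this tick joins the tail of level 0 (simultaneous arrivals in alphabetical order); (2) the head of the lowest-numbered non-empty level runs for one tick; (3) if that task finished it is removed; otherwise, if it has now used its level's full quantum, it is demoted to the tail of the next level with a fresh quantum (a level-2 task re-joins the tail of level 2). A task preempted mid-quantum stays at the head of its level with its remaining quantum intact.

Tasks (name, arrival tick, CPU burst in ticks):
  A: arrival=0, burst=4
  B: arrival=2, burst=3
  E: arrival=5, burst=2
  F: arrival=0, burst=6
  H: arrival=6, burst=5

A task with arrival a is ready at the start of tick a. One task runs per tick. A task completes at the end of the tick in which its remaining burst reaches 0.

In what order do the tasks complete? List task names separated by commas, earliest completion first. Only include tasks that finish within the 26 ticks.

completion order = A, B, E, F, H

t=0: L0/L1/L2 = AF/-/- → run A
t=1: L0/L1/L2 = AF/-/- → run A
t=2: L0/L1/L2 = AFB/-/- → run A
t=3: L0/L1/L2 = AFB/-/- → run A
t=4: L0/L1/L2 = FB/-/- → run F
t=5: L0/L1/L2 = FBE/-/- → run F
t=6: L0/L1/L2 = FBEH/-/- → run F
t=7: L0/L1/L2 = FBEH/-/- → run F
t=8: L0/L1/L2 = BEH/F/- → run B
t=9: L0/L1/L2 = BEH/F/- → run B
t=10: L0/L1/L2 = BEH/F/- → run B
t=11: L0/L1/L2 = EH/F/- → run E
t=12: L0/L1/L2 = EH/F/- → run E
t=13: L0/L1/L2 = H/F/- → run H
t=14: L0/L1/L2 = H/F/- → run H
t=15: L0/L1/L2 = H/F/- → run H
t=16: L0/L1/L2 = H/F/- → run H
t=17: L0/L1/L2 = -/FH/- → run F
t=18: L0/L1/L2 = -/FH/- → run F
t=19: L0/L1/L2 = -/H/- → run H
t=20: (idle)
t=21: (idle)
t=22: (idle)
t=23: (idle)
t=24: (idle)
t=25: (idle)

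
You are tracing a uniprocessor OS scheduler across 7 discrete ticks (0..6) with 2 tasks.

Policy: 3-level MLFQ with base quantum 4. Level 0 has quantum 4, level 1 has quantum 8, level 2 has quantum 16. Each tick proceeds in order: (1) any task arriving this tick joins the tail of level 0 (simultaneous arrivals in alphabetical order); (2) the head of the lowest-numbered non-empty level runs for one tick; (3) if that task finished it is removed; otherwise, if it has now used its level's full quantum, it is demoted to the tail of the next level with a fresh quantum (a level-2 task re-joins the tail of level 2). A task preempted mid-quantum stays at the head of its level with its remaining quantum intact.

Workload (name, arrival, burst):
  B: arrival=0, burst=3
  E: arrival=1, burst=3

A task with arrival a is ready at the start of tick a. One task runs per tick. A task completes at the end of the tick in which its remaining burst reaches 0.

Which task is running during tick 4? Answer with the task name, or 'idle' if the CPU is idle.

t=0: L0/L1/L2 = B/-/- → run B
t=1: L0/L1/L2 = BE/-/- → run B
t=2: L0/L1/L2 = BE/-/- → run B
t=3: L0/L1/L2 = E/-/- → run E
t=4: L0/L1/L2 = E/-/- → run E
t=5: L0/L1/L2 = E/-/- → run E
t=6: (idle)

running at tick 4 = E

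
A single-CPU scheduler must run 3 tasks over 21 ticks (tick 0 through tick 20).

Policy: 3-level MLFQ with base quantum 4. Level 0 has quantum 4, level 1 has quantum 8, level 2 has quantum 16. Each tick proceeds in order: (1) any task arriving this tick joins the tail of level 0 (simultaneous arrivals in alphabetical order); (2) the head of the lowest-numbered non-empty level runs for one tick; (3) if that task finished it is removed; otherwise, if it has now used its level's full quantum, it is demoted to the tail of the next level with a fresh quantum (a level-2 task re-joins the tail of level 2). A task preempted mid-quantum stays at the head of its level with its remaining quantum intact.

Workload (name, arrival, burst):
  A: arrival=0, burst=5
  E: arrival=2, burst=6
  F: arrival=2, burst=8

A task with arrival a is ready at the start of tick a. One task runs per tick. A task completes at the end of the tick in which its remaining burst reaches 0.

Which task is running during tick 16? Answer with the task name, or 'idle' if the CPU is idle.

running at tick 16 = F

t=0: L0/L1/L2 = A/-/- → run A
t=1: L0/L1/L2 = A/-/- → run A
t=2: L0/L1/L2 = AEF/-/- → run A
t=3: L0/L1/L2 = AEF/-/- → run A
t=4: L0/L1/L2 = EF/A/- → run E
t=5: L0/L1/L2 = EF/A/- → run E
t=6: L0/L1/L2 = EF/A/- → run E
t=7: L0/L1/L2 = EF/A/- → run E
t=8: L0/L1/L2 = F/AE/- → run F
t=9: L0/L1/L2 = F/AE/- → run F
t=10: L0/L1/L2 = F/AE/- → run F
t=11: L0/L1/L2 = F/AE/- → run F
t=12: L0/L1/L2 = -/AEF/- → run A
t=13: L0/L1/L2 = -/EF/- → run E
t=14: L0/L1/L2 = -/EF/- → run E
t=15: L0/L1/L2 = -/F/- → run F
t=16: L0/L1/L2 = -/F/- → run F
t=17: L0/L1/L2 = -/F/- → run F
t=18: L0/L1/L2 = -/F/- → run F
t=19: (idle)
t=20: (idle)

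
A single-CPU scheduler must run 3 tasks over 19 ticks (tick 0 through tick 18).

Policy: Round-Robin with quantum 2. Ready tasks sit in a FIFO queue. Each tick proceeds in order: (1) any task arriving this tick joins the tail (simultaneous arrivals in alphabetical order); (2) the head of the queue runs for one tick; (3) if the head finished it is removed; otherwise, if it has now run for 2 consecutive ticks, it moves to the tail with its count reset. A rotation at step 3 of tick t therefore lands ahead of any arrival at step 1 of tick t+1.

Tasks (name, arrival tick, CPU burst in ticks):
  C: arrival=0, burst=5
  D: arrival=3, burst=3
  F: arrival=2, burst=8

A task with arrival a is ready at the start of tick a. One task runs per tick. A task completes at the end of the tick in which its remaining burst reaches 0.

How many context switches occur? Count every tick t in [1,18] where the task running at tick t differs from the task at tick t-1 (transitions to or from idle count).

context switches = 7

t=0: queue=[C] q_used=0 → run C
t=1: queue=[C] q_used=1 → run C
t=2: queue=[C,F] q_used=0 → run C
t=3: queue=[C,F,D] q_used=1 → run C
t=4: queue=[F,D,C] q_used=0 → run F
t=5: queue=[F,D,C] q_used=1 → run F
t=6: queue=[D,C,F] q_used=0 → run D
t=7: queue=[D,C,F] q_used=1 → run D
t=8: queue=[C,F,D] q_used=0 → run C
t=9: queue=[F,D] q_used=0 → run F
t=10: queue=[F,D] q_used=1 → run F
t=11: queue=[D,F] q_used=0 → run D
t=12: queue=[F] q_used=0 → run F
t=13: queue=[F] q_used=1 → run F
t=14: queue=[F] q_used=0 → run F
t=15: queue=[F] q_used=1 → run F
t=16: (idle)
t=17: (idle)
t=18: (idle)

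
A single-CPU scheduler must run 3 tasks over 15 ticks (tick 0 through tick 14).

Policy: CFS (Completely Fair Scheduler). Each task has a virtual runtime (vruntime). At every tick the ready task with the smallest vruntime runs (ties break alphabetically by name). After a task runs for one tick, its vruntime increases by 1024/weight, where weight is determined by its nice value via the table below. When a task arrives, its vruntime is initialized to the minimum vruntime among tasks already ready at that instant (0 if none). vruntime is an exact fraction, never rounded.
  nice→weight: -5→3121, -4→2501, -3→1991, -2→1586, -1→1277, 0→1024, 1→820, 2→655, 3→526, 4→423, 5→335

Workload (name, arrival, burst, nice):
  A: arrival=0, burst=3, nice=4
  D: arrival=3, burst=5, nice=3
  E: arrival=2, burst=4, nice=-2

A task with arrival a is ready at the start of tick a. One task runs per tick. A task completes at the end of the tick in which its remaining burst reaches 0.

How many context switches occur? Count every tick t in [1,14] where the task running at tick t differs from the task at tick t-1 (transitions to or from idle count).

context switches = 4

t=0: vr[A=0] → run A
t=1: vr[A=1024/423] → run A
t=2: vr[A=2048/423 E=2048/423] → run A
t=3: vr[D=2048/423 E=2048/423] → run D
t=4: vr[D=755200/111249 E=2048/423] → run E
t=5: vr[D=755200/111249 E=1840640/335439] → run E
t=6: vr[D=755200/111249 E=2057216/335439] → run E
t=7: vr[D=755200/111249 E=2273792/335439] → run E
t=8: vr[D=755200/111249] → run D
t=9: vr[D=971776/111249] → run D
t=10: vr[D=1188352/111249] → run D
t=11: vr[D=1404928/111249] → run D
t=12: (idle)
t=13: (idle)
t=14: (idle)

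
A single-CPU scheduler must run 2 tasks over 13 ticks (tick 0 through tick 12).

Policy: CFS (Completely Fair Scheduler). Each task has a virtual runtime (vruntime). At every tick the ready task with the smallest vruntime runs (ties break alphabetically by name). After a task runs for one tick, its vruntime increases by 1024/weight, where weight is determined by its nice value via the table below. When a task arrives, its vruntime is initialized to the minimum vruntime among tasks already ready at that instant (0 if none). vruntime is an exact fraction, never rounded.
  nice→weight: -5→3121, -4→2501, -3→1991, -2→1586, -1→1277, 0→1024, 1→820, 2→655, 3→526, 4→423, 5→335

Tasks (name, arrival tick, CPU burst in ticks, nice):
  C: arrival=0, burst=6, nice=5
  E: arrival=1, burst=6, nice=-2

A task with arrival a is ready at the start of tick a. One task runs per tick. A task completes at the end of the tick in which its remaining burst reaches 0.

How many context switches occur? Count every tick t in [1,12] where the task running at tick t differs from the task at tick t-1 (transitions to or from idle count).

context switches = 5

t=0: vr[C=0] → run C
t=1: vr[C=1024/335 E=1024/335] → run C
t=2: vr[C=2048/335 E=1024/335] → run E
t=3: vr[C=2048/335 E=983552/265655] → run E
t=4: vr[C=2048/335 E=1155072/265655] → run E
t=5: vr[C=2048/335 E=1326592/265655] → run E
t=6: vr[C=2048/335 E=1498112/265655] → run E
t=7: vr[C=2048/335 E=1669632/265655] → run C
t=8: vr[C=3072/335 E=1669632/265655] → run E
t=9: vr[C=3072/335] → run C
t=10: vr[C=4096/335] → run C
t=11: vr[C=1024/67] → run C
t=12: (idle)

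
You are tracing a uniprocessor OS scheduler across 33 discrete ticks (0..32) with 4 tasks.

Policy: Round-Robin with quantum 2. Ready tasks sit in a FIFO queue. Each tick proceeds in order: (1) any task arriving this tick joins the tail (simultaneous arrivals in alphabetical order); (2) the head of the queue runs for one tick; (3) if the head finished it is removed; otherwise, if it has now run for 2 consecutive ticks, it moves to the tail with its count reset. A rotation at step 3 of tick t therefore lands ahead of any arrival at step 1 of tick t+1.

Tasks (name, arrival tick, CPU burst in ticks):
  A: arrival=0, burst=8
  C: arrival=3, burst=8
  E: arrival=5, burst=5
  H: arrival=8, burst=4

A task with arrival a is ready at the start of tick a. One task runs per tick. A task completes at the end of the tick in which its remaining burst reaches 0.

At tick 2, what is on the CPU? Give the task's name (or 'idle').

t=0: queue=[A] q_used=0 → run A
t=1: queue=[A] q_used=1 → run A
t=2: queue=[A] q_used=0 → run A
t=3: queue=[A,C] q_used=1 → run A
t=4: queue=[C,A] q_used=0 → run C
t=5: queue=[C,A,E] q_used=1 → run C
t=6: queue=[A,E,C] q_used=0 → run A
t=7: queue=[A,E,C] q_used=1 → run A
t=8: queue=[E,C,A,H] q_used=0 → run E
t=9: queue=[E,C,A,H] q_used=1 → run E
t=10: queue=[C,A,H,E] q_used=0 → run C
t=11: queue=[C,A,H,E] q_used=1 → run C
t=12: queue=[A,H,E,C] q_used=0 → run A
t=13: queue=[A,H,E,C] q_used=1 → run A
t=14: queue=[H,E,C] q_used=0 → run H
t=15: queue=[H,E,C] q_used=1 → run H
t=16: queue=[E,C,H] q_used=0 → run E
t=17: queue=[E,C,H] q_used=1 → run E
t=18: queue=[C,H,E] q_used=0 → run C
t=19: queue=[C,H,E] q_used=1 → run C
t=20: queue=[H,E,C] q_used=0 → run H
t=21: queue=[H,E,C] q_used=1 → run H
t=22: queue=[E,C] q_used=0 → run E
t=23: queue=[C] q_used=0 → run C
t=24: queue=[C] q_used=1 → run C
t=25: (idle)
t=26: (idle)
t=27: (idle)
t=28: (idle)
t=29: (idle)
t=30: (idle)
t=31: (idle)
t=32: (idle)

running at tick 2 = A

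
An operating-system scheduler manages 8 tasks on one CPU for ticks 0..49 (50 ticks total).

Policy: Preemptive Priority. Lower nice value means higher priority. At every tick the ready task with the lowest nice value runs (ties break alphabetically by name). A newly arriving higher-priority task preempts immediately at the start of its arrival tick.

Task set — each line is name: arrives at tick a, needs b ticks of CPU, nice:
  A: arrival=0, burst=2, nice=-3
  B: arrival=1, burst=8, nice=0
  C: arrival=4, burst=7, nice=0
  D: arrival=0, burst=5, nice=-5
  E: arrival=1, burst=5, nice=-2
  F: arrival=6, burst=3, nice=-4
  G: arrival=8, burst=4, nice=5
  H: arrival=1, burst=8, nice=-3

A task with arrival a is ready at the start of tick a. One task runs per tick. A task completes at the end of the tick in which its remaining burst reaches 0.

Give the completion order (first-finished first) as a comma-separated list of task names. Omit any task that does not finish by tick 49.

t=0: ready={A,D} → run D
t=1: ready={A,B,D,E,H} → run D
t=2: ready={A,B,D,E,H} → run D
t=3: ready={A,B,D,E,H} → run D
t=4: ready={A,B,C,D,E,H} → run D
t=5: ready={A,B,C,E,H} → run A
t=6: ready={A,B,C,E,F,H} → run F
t=7: ready={A,B,C,E,F,H} → run F
t=8: ready={A,B,C,E,F,G,H} → run F
t=9: ready={A,B,C,E,G,H} → run A
t=10: ready={B,C,E,G,H} → run H
t=11: ready={B,C,E,G,H} → run H
t=12: ready={B,C,E,G,H} → run H
t=13: ready={B,C,E,G,H} → run H
t=14: ready={B,C,E,G,H} → run H
t=15: ready={B,C,E,G,H} → run H
t=16: ready={B,C,E,G,H} → run H
t=17: ready={B,C,E,G,H} → run H
t=18: ready={B,C,E,G} → run E
t=19: ready={B,C,E,G} → run E
t=20: ready={B,C,E,G} → run E
t=21: ready={B,C,E,G} → run E
t=22: ready={B,C,E,G} → run E
t=23: ready={B,C,G} → run B
t=24: ready={B,C,G} → run B
t=25: ready={B,C,G} → run B
t=26: ready={B,C,G} → run B
t=27: ready={B,C,G} → run B
t=28: ready={B,C,G} → run B
t=29: ready={B,C,G} → run B
t=30: ready={B,C,G} → run B
t=31: ready={C,G} → run C
t=32: ready={C,G} → run C
t=33: ready={C,G} → run C
t=34: ready={C,G} → run C
t=35: ready={C,G} → run C
t=36: ready={C,G} → run C
t=37: ready={C,G} → run C
t=38: ready={G} → run G
t=39: ready={G} → run G
t=40: ready={G} → run G
t=41: ready={G} → run G
t=42: (idle)
t=43: (idle)
t=44: (idle)
t=45: (idle)
t=46: (idle)
t=47: (idle)
t=48: (idle)
t=49: (idle)

completion order = D, F, A, H, E, B, C, G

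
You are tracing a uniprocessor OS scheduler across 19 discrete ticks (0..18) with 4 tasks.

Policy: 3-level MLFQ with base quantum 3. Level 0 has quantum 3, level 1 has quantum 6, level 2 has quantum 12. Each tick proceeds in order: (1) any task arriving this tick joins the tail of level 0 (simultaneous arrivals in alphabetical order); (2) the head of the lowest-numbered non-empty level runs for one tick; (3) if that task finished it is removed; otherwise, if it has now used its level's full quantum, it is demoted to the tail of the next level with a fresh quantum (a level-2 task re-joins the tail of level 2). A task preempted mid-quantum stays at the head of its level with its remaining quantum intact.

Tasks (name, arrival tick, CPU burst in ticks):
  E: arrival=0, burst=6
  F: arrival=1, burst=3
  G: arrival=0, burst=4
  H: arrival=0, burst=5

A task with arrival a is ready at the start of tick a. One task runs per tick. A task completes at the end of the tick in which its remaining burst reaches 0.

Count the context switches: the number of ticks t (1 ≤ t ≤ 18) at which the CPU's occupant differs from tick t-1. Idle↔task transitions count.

context switches = 7

t=0: L0/L1/L2 = EGH/-/- → run E
t=1: L0/L1/L2 = EGHF/-/- → run E
t=2: L0/L1/L2 = EGHF/-/- → run E
t=3: L0/L1/L2 = GHF/E/- → run G
t=4: L0/L1/L2 = GHF/E/- → run G
t=5: L0/L1/L2 = GHF/E/- → run G
t=6: L0/L1/L2 = HF/EG/- → run H
t=7: L0/L1/L2 = HF/EG/- → run H
t=8: L0/L1/L2 = HF/EG/- → run H
t=9: L0/L1/L2 = F/EGH/- → run F
t=10: L0/L1/L2 = F/EGH/- → run F
t=11: L0/L1/L2 = F/EGH/- → run F
t=12: L0/L1/L2 = -/EGH/- → run E
t=13: L0/L1/L2 = -/EGH/- → run E
t=14: L0/L1/L2 = -/EGH/- → run E
t=15: L0/L1/L2 = -/GH/- → run G
t=16: L0/L1/L2 = -/H/- → run H
t=17: L0/L1/L2 = -/H/- → run H
t=18: (idle)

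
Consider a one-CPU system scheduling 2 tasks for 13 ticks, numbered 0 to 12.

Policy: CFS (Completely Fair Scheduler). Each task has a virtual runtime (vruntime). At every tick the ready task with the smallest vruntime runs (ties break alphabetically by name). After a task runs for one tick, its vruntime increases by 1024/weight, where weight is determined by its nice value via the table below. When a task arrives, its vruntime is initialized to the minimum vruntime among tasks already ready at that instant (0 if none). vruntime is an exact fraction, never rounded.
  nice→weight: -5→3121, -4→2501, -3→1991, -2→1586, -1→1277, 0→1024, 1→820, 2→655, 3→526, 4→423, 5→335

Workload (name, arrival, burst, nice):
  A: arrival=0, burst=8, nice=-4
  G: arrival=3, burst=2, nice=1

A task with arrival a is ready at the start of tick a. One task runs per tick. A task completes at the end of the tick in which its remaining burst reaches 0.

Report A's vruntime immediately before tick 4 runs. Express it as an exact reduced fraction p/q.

t=0: vr[A=0] → run A
t=1: vr[A=1024/2501] → run A
t=2: vr[A=2048/2501] → run A
t=3: vr[A=3072/2501 G=3072/2501] → run A
t=4: vr[A=4096/2501 G=3072/2501] → run G
t=5: vr[A=4096/2501 G=30976/12505] → run A
t=6: vr[A=5120/2501 G=30976/12505] → run A
t=7: vr[A=6144/2501 G=30976/12505] → run A
t=8: vr[A=7168/2501 G=30976/12505] → run G
t=9: vr[A=7168/2501] → run A
t=10: (idle)
t=11: (idle)
t=12: (idle)

vruntime(A, start of tick 4) = 4096/2501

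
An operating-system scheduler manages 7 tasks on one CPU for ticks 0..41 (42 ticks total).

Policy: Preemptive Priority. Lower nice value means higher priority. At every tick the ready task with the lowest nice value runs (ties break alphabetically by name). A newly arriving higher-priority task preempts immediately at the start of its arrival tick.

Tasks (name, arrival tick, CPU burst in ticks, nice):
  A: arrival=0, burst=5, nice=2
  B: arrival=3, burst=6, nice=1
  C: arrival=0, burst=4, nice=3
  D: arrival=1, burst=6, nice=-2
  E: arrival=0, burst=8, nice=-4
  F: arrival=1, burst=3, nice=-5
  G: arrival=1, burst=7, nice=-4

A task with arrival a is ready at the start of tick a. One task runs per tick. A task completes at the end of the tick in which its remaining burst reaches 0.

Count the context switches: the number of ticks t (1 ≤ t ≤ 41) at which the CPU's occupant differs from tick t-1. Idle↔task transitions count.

context switches = 8

t=0: ready={A,C,E} → run E
t=1: ready={A,C,D,E,F,G} → run F
t=2: ready={A,C,D,E,F,G} → run F
t=3: ready={A,B,C,D,E,F,G} → run F
t=4: ready={A,B,C,D,E,G} → run E
t=5: ready={A,B,C,D,E,G} → run E
t=6: ready={A,B,C,D,E,G} → run E
t=7: ready={A,B,C,D,E,G} → run E
t=8: ready={A,B,C,D,E,G} → run E
t=9: ready={A,B,C,D,E,G} → run E
t=10: ready={A,B,C,D,E,G} → run E
t=11: ready={A,B,C,D,G} → run G
t=12: ready={A,B,C,D,G} → run G
t=13: ready={A,B,C,D,G} → run G
t=14: ready={A,B,C,D,G} → run G
t=15: ready={A,B,C,D,G} → run G
t=16: ready={A,B,C,D,G} → run G
t=17: ready={A,B,C,D,G} → run G
t=18: ready={A,B,C,D} → run D
t=19: ready={A,B,C,D} → run D
t=20: ready={A,B,C,D} → run D
t=21: ready={A,B,C,D} → run D
t=22: ready={A,B,C,D} → run D
t=23: ready={A,B,C,D} → run D
t=24: ready={A,B,C} → run B
t=25: ready={A,B,C} → run B
t=26: ready={A,B,C} → run B
t=27: ready={A,B,C} → run B
t=28: ready={A,B,C} → run B
t=29: ready={A,B,C} → run B
t=30: ready={A,C} → run A
t=31: ready={A,C} → run A
t=32: ready={A,C} → run A
t=33: ready={A,C} → run A
t=34: ready={A,C} → run A
t=35: ready={C} → run C
t=36: ready={C} → run C
t=37: ready={C} → run C
t=38: ready={C} → run C
t=39: (idle)
t=40: (idle)
t=41: (idle)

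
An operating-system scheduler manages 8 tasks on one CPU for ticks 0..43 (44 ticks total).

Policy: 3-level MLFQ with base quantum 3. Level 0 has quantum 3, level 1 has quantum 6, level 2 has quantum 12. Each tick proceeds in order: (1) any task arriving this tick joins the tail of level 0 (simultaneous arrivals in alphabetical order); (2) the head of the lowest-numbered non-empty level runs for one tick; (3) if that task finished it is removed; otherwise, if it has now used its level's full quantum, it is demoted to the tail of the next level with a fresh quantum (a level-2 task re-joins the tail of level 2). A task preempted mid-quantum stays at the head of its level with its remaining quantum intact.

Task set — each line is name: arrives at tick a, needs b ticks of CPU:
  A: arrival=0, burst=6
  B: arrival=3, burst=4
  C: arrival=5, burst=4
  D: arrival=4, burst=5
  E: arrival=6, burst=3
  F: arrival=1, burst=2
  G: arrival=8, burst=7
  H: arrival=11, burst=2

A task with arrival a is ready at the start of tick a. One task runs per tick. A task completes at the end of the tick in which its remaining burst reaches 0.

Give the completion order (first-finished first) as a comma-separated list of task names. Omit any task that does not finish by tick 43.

completion order = F, E, H, A, B, D, C, G

t=0: L0/L1/L2 = A/-/- → run A
t=1: L0/L1/L2 = AF/-/- → run A
t=2: L0/L1/L2 = AF/-/- → run A
t=3: L0/L1/L2 = FB/A/- → run F
t=4: L0/L1/L2 = FBD/A/- → run F
t=5: L0/L1/L2 = BDC/A/- → run B
t=6: L0/L1/L2 = BDCE/A/- → run B
t=7: L0/L1/L2 = BDCE/A/- → run B
t=8: L0/L1/L2 = DCEG/AB/- → run D
t=9: L0/L1/L2 = DCEG/AB/- → run D
t=10: L0/L1/L2 = DCEG/AB/- → run D
t=11: L0/L1/L2 = CEGH/ABD/- → run C
t=12: L0/L1/L2 = CEGH/ABD/- → run C
t=13: L0/L1/L2 = CEGH/ABD/- → run C
t=14: L0/L1/L2 = EGH/ABDC/- → run E
t=15: L0/L1/L2 = EGH/ABDC/- → run E
t=16: L0/L1/L2 = EGH/ABDC/- → run E
t=17: L0/L1/L2 = GH/ABDC/- → run G
t=18: L0/L1/L2 = GH/ABDC/- → run G
t=19: L0/L1/L2 = GH/ABDC/- → run G
t=20: L0/L1/L2 = H/ABDCG/- → run H
t=21: L0/L1/L2 = H/ABDCG/- → run H
t=22: L0/L1/L2 = -/ABDCG/- → run A
t=23: L0/L1/L2 = -/ABDCG/- → run A
t=24: L0/L1/L2 = -/ABDCG/- → run A
t=25: L0/L1/L2 = -/BDCG/- → run B
t=26: L0/L1/L2 = -/DCG/- → run D
t=27: L0/L1/L2 = -/DCG/- → run D
t=28: L0/L1/L2 = -/CG/- → run C
t=29: L0/L1/L2 = -/G/- → run G
t=30: L0/L1/L2 = -/G/- → run G
t=31: L0/L1/L2 = -/G/- → run G
t=32: L0/L1/L2 = -/G/- → run G
t=33: (idle)
t=34: (idle)
t=35: (idle)
t=36: (idle)
t=37: (idle)
t=38: (idle)
t=39: (idle)
t=40: (idle)
t=41: (idle)
t=42: (idle)
t=43: (idle)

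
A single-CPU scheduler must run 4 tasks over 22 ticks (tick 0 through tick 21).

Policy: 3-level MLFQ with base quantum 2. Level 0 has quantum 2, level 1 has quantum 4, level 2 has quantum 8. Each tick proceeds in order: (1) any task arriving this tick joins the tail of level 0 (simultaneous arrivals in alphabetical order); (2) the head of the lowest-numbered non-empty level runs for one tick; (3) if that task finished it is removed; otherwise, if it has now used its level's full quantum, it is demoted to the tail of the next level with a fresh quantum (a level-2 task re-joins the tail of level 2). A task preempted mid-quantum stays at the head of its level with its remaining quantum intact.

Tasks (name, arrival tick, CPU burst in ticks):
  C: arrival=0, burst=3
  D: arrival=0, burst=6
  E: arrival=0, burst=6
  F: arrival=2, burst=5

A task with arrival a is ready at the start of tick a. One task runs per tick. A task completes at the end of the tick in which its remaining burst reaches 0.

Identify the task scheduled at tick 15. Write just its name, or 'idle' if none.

running at tick 15 = E

t=0: L0/L1/L2 = CDE/-/- → run C
t=1: L0/L1/L2 = CDE/-/- → run C
t=2: L0/L1/L2 = DEF/C/- → run D
t=3: L0/L1/L2 = DEF/C/- → run D
t=4: L0/L1/L2 = EF/CD/- → run E
t=5: L0/L1/L2 = EF/CD/- → run E
t=6: L0/L1/L2 = F/CDE/- → run F
t=7: L0/L1/L2 = F/CDE/- → run F
t=8: L0/L1/L2 = -/CDEF/- → run C
t=9: L0/L1/L2 = -/DEF/- → run D
t=10: L0/L1/L2 = -/DEF/- → run D
t=11: L0/L1/L2 = -/DEF/- → run D
t=12: L0/L1/L2 = -/DEF/- → run D
t=13: L0/L1/L2 = -/EF/- → run E
t=14: L0/L1/L2 = -/EF/- → run E
t=15: L0/L1/L2 = -/EF/- → run E
t=16: L0/L1/L2 = -/EF/- → run E
t=17: L0/L1/L2 = -/F/- → run F
t=18: L0/L1/L2 = -/F/- → run F
t=19: L0/L1/L2 = -/F/- → run F
t=20: (idle)
t=21: (idle)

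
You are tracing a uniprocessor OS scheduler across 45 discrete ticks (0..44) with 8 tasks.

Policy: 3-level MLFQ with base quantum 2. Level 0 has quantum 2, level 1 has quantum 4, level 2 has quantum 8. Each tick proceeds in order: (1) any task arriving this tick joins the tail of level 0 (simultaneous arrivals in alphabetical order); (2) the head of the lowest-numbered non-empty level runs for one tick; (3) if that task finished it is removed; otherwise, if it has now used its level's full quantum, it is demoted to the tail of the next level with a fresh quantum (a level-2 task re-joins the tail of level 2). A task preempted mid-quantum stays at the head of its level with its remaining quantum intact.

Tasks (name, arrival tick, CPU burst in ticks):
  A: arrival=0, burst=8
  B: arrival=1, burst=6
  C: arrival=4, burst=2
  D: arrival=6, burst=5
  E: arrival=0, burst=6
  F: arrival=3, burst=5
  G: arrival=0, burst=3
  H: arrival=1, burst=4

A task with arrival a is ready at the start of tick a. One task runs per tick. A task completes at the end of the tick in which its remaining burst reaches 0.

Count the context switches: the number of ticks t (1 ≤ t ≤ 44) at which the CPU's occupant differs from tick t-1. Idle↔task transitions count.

t=0: L0/L1/L2 = AEG/-/- → run A
t=1: L0/L1/L2 = AEGBH/-/- → run A
t=2: L0/L1/L2 = EGBH/A/- → run E
t=3: L0/L1/L2 = EGBHF/A/- → run E
t=4: L0/L1/L2 = GBHFC/AE/- → run G
t=5: L0/L1/L2 = GBHFC/AE/- → run G
t=6: L0/L1/L2 = BHFCD/AEG/- → run B
t=7: L0/L1/L2 = BHFCD/AEG/- → run B
t=8: L0/L1/L2 = HFCD/AEGB/- → run H
t=9: L0/L1/L2 = HFCD/AEGB/- → run H
t=10: L0/L1/L2 = FCD/AEGBH/- → run F
t=11: L0/L1/L2 = FCD/AEGBH/- → run F
t=12: L0/L1/L2 = CD/AEGBHF/- → run C
t=13: L0/L1/L2 = CD/AEGBHF/- → run C
t=14: L0/L1/L2 = D/AEGBHF/- → run D
t=15: L0/L1/L2 = D/AEGBHF/- → run D
t=16: L0/L1/L2 = -/AEGBHFD/- → run A
t=17: L0/L1/L2 = -/AEGBHFD/- → run A
t=18: L0/L1/L2 = -/AEGBHFD/- → run A
t=19: L0/L1/L2 = -/AEGBHFD/- → run A
t=20: L0/L1/L2 = -/EGBHFD/A → run E
t=21: L0/L1/L2 = -/EGBHFD/A → run E
t=22: L0/L1/L2 = -/EGBHFD/A → run E
t=23: L0/L1/L2 = -/EGBHFD/A → run E
t=24: L0/L1/L2 = -/GBHFD/A → run G
t=25: L0/L1/L2 = -/BHFD/A → run B
t=26: L0/L1/L2 = -/BHFD/A → run B
t=27: L0/L1/L2 = -/BHFD/A → run B
t=28: L0/L1/L2 = -/BHFD/A → run B
t=29: L0/L1/L2 = -/HFD/A → run H
t=30: L0/L1/L2 = -/HFD/A → run H
t=31: L0/L1/L2 = -/FD/A → run F
t=32: L0/L1/L2 = -/FD/A → run F
t=33: L0/L1/L2 = -/FD/A → run F
t=34: L0/L1/L2 = -/D/A → run D
t=35: L0/L1/L2 = -/D/A → run D
t=36: L0/L1/L2 = -/D/A → run D
t=37: L0/L1/L2 = -/-/A → run A
t=38: L0/L1/L2 = -/-/A → run A
t=39: (idle)
t=40: (idle)
t=41: (idle)
t=42: (idle)
t=43: (idle)
t=44: (idle)

context switches = 16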